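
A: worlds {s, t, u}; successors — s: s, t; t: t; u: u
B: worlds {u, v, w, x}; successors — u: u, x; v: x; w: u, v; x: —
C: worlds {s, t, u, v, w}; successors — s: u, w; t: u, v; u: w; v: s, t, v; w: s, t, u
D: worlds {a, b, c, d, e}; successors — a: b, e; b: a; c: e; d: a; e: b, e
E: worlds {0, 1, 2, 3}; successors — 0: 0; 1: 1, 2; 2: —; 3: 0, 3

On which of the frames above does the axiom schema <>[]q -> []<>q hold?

A

This is the axiom for convergence; its first-order frame correspondent is forall x forall y forall z (Rxy & Rxz -> exists w (Ryw & Rzw)).
A: condition met.
B: fails — Ruu and Rux but u and x have no common successor.
C: fails — Rsw and Rsu but w and u have no common successor.
D: fails — Rab and Rae but b and e have no common successor.
E: fails — R12 and R12 but 2 and 2 have no common successor.
Valid on: A.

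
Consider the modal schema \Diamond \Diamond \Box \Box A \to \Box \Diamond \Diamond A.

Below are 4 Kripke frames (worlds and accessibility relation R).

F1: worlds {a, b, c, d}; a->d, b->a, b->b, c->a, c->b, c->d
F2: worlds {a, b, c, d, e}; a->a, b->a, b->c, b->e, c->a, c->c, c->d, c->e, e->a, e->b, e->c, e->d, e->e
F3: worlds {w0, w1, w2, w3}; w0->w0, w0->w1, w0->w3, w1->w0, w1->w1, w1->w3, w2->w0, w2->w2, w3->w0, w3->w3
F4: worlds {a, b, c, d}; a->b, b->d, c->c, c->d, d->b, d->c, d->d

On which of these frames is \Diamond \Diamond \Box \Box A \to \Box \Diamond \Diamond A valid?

Frame correspondent (Sahlqvist): \forall x \forall y \forall z ((x R^2 y \wedge xRz) \to \exists w (y R^2 w \wedge z R^2 w)) — i.e. a generalized confluence (Geach) condition.
F1: fails — bR²a, bRa but no w with aR²w and aR²w.
F2: fails — bR²d, bRa but no w with dR²w and aR²w.
F3: ✓.
F4: ✓.

F3, F4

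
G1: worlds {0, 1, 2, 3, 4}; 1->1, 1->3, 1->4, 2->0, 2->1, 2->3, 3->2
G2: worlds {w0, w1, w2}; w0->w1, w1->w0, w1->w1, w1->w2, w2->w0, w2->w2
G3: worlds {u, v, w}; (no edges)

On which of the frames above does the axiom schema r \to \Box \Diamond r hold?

Frame correspondent (Sahlqvist): \forall x \forall y (Rxy \to Ryx) — i.e. symmetry.
G1: fails — R14 but not R41.
G2: fails — Rw1w2 but not Rw2w1.
G3: condition met.
Valid on: G3.

G3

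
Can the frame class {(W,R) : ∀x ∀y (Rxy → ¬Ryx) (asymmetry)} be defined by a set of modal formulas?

Any modally definable frame class is closed under surjective bounded morphisms.
The 4-cycle (worlds w0,w1,w2,w3 with w0→w1→w2→w3→w0) is asymmetric. Mapping every world to a single reflexive point • is a surjective bounded morphism, and the reflexive point is not asymmetric (R•• but asymmetry requires ¬R••).
So no modal formula (or set of formulas) defines exactly the asymmetric frames.

No — not modally definable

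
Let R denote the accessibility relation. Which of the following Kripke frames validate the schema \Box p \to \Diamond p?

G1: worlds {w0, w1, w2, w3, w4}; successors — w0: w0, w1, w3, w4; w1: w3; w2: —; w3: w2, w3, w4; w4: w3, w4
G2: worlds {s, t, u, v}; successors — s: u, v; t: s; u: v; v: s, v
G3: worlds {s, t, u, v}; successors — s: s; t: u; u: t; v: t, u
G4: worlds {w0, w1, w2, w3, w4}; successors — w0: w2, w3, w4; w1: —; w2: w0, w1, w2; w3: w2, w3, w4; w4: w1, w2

Frame correspondent (Sahlqvist): \forall x \exists y Rxy — i.e. seriality.
G1: fails — world w2 has no successor.
G2: ✓.
G3: ✓.
G4: fails — world w1 has no successor.
Valid on: G2, G3.

G2, G3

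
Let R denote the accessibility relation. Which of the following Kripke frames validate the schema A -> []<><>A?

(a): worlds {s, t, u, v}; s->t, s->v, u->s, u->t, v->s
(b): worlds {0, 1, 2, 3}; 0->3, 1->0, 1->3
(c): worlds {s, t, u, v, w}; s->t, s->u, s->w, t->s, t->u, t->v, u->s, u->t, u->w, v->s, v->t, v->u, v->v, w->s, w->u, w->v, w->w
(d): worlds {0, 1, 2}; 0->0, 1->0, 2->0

This is the axiom for a generalized confluence (Geach) condition; its first-order frame correspondent is forall x forall z (xRz -> exists w (x = w & z R^2 w)).
(a): fails — sRt but no w with s=w and tR²w.
(b): fails — 0R3 but no w with 0=w and 3R²w.
(c): ✓.
(d): fails — 1R0 but no w with 1=w and 0R²w.
Valid on: (c).

(c)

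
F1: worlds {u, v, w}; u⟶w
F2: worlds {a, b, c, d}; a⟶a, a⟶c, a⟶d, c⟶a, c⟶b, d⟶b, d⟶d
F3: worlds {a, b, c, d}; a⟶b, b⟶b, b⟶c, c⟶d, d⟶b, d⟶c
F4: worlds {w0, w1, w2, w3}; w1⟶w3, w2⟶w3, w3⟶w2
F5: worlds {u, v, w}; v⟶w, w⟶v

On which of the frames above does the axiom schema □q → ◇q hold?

F3

Frame correspondent (Sahlqvist): ∀x ∃y Rxy — i.e. seriality.
F1: fails — world v has no successor.
F2: fails — world b has no successor.
F3: holds.
F4: fails — world w0 has no successor.
F5: fails — world u has no successor.
Valid on: F3.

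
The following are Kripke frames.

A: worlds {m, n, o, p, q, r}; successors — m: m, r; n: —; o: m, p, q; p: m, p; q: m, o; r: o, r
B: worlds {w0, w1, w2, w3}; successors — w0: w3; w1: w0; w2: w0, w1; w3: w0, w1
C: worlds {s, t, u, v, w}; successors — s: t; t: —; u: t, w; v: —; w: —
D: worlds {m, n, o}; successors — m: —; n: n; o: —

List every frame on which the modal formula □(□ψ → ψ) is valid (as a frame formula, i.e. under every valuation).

Frame correspondent (Sahlqvist): ∀x ∀y (Rxy → Ryy) — i.e. shift-reflexivity.
A: fails — Roq but not Rqq.
B: fails — Rw1w0 but not Rw0w0.
C: fails — Ruw but not Rww.
D: holds.
Valid on: D.

D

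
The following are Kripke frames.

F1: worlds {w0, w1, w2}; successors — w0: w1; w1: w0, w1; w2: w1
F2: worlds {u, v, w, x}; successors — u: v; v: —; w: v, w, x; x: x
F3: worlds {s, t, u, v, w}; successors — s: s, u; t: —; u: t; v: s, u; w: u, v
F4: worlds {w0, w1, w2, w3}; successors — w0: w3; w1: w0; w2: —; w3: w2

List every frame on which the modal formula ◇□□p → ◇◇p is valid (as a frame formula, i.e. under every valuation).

F1

The schema corresponds to a generalized confluence (Geach) condition: ∀x ∀y (xRy → ∃w (yR²w ∧ xR²w)).
F1: holds.
F2: fails — uRv but no t with vR²t and uR²t.
F3: fails — sRu but no w* with uR²w* and sR²w*.
F4: fails — w0Rw3 but no w with w3R²w and w0R²w.
Valid on: F1.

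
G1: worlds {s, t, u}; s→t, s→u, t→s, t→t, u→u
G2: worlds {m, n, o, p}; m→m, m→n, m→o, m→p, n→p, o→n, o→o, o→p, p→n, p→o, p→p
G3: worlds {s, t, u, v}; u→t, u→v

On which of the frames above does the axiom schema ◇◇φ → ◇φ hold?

Frame correspondent (Sahlqvist): ∀x ∀y ∀z (Rxy ∧ Ryz → Rxz) — i.e. transitivity.
G1: fails — Rts and Rsu but not Rtu.
G2: fails — Rnp and Rpn but not Rnn.
G3: holds.
Valid on: G3.

G3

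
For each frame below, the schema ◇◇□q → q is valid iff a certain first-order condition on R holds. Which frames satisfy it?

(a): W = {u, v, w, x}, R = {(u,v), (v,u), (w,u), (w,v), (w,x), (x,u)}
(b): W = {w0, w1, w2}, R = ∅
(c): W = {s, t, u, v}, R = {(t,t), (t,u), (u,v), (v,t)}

This is the axiom for a generalized confluence (Geach) condition; its first-order frame correspondent is ∀x ∀y (xR²y → ∃w (yRw ∧ x = w)).
(a): fails — uR²u but no t with uRt and u=t.
(b): holds.
(c): fails — tR²u but no w with uRw and t=w.
Valid on: (b).

(b)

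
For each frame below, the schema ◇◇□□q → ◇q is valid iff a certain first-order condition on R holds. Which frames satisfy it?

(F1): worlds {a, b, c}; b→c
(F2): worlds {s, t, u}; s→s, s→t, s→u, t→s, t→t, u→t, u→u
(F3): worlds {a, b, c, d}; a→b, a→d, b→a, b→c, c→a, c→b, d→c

The schema corresponds to a generalized confluence (Geach) condition: ∀x ∀y (xR²y → ∃w (yR²w ∧ xRw)).
(F1): holds.
(F2): holds.
(F3): fails — aR²a but no w with aR²w and aRw.
Valid on: (F1), (F2).

(F1), (F2)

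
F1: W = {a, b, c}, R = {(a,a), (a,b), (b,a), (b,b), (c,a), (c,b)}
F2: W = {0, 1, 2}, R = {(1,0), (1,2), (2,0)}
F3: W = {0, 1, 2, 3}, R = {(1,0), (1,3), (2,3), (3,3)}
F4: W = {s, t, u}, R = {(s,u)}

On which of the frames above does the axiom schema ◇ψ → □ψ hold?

The schema corresponds to partial functionality: ∀x ∀y ∀z (Rxy ∧ Rxz → y = z).
F1: fails — a sees both a and b.
F2: fails — 1 sees both 0 and 2.
F3: fails — 1 sees both 0 and 3.
F4: holds.
Valid on: F4.

F4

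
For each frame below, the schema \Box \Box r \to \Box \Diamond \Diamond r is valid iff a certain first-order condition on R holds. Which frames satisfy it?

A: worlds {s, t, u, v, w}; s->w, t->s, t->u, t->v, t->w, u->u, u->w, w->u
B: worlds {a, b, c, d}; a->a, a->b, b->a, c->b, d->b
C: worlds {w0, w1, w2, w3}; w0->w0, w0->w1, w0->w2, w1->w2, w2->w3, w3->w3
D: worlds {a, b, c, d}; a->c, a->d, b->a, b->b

This is the axiom for a generalized confluence (Geach) condition; its first-order frame correspondent is \forall x \forall z (xRz \to \exists w (x R^2 w \wedge z R^2 w)).
A: fails — tRv but no w* with tR²w* and vR²w*.
B: condition met.
C: condition met.
D: fails — aRc but no w with aR²w and cR²w.
Valid on: B, C.

B, C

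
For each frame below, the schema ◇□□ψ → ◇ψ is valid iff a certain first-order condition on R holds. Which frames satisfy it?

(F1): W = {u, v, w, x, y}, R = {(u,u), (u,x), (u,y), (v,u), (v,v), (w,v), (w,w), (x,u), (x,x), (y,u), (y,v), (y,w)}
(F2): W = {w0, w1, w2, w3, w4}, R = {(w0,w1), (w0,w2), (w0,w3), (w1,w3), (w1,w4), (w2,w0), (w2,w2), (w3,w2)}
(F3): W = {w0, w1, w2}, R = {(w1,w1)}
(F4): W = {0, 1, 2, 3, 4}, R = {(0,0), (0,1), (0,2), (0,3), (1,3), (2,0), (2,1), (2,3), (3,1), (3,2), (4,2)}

Frame correspondent (Sahlqvist): ∀x ∀y (xRy → ∃w (yR²w ∧ xRw)) — i.e. a generalized confluence (Geach) condition.
(F1): holds.
(F2): fails — w1Rw3 but no w with w3R²w and w1Rw.
(F3): holds.
(F4): holds.

(F1), (F3), (F4)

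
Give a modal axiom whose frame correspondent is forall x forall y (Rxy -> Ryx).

A defining formula is r → □◇r (the B axiom).
Suppose r→□◇r is valid. Take Rxy and set V(r)={x}. Then r at x, so □◇r at x, so ◇r at y, so some z with Ryz has r; z=x, i.e. Ryx.

r → □◇r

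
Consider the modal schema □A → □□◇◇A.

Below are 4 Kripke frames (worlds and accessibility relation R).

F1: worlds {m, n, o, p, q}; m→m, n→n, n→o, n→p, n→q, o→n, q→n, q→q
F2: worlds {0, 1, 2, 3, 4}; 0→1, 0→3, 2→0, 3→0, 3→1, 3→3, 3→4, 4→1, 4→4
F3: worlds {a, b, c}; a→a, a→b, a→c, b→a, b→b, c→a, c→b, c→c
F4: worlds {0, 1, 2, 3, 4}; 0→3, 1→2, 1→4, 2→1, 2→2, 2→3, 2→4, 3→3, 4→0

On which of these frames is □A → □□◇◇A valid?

This is the axiom for a generalized confluence (Geach) condition; its first-order frame correspondent is ∀x ∀z (xR²z → ∃w (xRw ∧ zR²w)).
F1: fails — nR²p but no w with nRw and pR²w.
F2: fails — 0R²1 but no w with 0Rw and 1R²w.
F3: satisfies the condition.
F4: fails — 1R²0 but no w with 1Rw and 0R²w.

F3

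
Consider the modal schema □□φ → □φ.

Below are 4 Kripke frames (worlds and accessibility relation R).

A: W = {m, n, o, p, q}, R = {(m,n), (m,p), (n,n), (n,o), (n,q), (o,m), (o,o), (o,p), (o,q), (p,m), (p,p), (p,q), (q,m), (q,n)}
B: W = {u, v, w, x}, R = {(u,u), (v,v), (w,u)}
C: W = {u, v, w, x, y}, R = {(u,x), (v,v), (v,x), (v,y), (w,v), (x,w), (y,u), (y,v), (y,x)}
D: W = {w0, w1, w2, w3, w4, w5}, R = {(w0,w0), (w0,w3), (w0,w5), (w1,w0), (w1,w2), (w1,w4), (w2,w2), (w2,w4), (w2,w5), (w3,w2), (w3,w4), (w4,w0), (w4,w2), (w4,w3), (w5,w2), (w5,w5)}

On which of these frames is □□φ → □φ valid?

B, D

The schema corresponds to density: ∀x ∀y (Rxy → ∃z (Rxz ∧ Rzy)).
A: fails — Rqm but no z with Rqz and Rzm.
B: holds.
C: fails — Rxw but no z with Rxz and Rzw.
D: holds.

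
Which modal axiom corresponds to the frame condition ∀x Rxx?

This is reflexivity; the standard corresponding axiom is T: □ψ → ψ.

□ψ → ψ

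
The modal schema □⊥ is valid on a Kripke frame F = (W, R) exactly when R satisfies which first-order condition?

emptiness of R: ∀x ∀y ¬Rxy

□⊥ is valid iff no world has any successor (otherwise □⊥ fails at any world with one).
Conversely, on a frame with emptiness of R the schema holds at every world under every valuation.
So the correspondent is emptiness of R.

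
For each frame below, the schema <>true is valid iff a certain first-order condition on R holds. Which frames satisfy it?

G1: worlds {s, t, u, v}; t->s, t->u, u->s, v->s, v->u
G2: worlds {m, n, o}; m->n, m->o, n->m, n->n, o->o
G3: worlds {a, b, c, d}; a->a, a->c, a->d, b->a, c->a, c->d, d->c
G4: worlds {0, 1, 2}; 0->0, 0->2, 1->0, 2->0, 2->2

G2, G3, G4

Frame correspondent (Sahlqvist): forall x exists y Rxy — i.e. seriality.
G1: fails — world s has no successor.
G2: condition met.
G3: condition met.
G4: condition met.
Valid on: G2, G3, G4.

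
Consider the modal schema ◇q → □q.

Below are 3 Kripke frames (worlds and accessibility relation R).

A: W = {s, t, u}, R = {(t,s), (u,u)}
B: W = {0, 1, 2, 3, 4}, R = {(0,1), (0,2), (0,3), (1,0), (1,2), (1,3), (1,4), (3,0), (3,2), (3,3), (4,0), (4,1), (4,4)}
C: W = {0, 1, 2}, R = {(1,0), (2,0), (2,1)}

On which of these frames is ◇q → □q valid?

A

This is the axiom for partial functionality; its first-order frame correspondent is ∀x ∀y ∀z (Rxy ∧ Rxz → y = z).
A: ✓.
B: fails — 0 sees both 1 and 2.
C: fails — 2 sees both 0 and 1.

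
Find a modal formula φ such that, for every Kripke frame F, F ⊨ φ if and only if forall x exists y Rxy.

□q → ◇q

A defining formula is □q → ◇q (the D axiom).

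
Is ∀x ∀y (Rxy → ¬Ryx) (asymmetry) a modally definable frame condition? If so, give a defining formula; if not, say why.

Not definable by any modal formula

Modal frame validity is preserved under surjective bounded morphisms.
The 4-cycle (worlds s,t,u,v with s→t→u→v→s) is asymmetric. Mapping every world to a single reflexive point • is a surjective bounded morphism, and the reflexive point is not asymmetric (R•• but asymmetry requires ¬R••).
So no modal formula (or set of formulas) defines exactly the asymmetric frames.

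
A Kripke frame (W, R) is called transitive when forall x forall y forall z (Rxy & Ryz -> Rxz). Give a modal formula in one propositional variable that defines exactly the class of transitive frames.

This is transitivity; the standard corresponding axiom is 4: □q → □□q.

□q → □□q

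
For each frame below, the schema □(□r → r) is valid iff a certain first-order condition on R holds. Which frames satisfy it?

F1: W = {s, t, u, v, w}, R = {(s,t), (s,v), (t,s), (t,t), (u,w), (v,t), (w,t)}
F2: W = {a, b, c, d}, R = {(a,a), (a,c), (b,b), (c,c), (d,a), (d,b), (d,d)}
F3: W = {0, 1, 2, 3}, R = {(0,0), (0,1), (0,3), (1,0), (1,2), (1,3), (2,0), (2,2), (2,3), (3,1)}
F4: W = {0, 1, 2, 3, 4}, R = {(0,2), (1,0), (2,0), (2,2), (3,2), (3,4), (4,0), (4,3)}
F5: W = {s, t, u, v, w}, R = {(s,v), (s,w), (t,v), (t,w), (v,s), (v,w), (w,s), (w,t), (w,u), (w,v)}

F2

The schema corresponds to shift-reflexivity: ∀x ∀y (Rxy → Ryy).
F1: fails — Ruw but not Rww.
F2: satisfies the condition.
F3: fails — R31 but not R11.
F4: fails — R10 but not R00.
F5: fails — Rwt but not Rtt.
Valid on: F2.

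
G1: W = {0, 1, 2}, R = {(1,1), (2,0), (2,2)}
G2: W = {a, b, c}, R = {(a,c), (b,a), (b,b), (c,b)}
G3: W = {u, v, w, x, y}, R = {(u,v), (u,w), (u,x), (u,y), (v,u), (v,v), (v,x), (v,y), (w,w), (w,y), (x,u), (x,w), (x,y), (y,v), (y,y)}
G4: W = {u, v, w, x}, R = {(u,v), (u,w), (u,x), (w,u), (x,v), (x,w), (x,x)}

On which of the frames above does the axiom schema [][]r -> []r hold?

G1

This is the axiom for density; its first-order frame correspondent is forall x forall y (Rxy -> exists z (Rxz & Rzy)).
G1: condition met.
G2: fails — Rac but no z with Raz and Rzc.
G3: fails — Rxu but no z with Rxz and Rzu.
G4: fails — Rwu but no z with Rwz and Rzu.
Valid on: G1.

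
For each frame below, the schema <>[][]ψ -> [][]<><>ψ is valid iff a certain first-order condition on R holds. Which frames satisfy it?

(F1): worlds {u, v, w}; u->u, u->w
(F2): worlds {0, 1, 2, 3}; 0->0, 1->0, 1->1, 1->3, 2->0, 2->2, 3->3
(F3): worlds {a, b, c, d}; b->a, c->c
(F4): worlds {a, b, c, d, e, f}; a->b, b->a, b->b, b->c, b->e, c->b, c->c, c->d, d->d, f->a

(F3)

This is the axiom for a generalized confluence (Geach) condition; its first-order frame correspondent is forall x forall y forall z ((xRy & x R^2 z) -> exists w (y R^2 w & z R^2 w)).
(F1): fails — uRu, uR²w but no t with uR²t and wR²t.
(F2): fails — 1R0, 1R²3 but no w with 0R²w and 3R²w.
(F3): holds.
(F4): fails — aRb, aR²e but no w with bR²w and eR²w.
Valid on: (F3).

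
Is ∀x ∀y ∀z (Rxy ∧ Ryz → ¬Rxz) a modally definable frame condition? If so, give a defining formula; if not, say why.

Any modally definable frame class is closed under surjective bounded morphisms.
The 5-cycle (worlds w0,w1,w2,w3,w4 with w0→w1→w2→w3→w4→w0) is intransitive. Mapping every world to a single reflexive point • is a surjective bounded morphism; the reflexive point is not intransitive (R••∧R•• but R••).
So the class is not modally definable.

No — not modally definable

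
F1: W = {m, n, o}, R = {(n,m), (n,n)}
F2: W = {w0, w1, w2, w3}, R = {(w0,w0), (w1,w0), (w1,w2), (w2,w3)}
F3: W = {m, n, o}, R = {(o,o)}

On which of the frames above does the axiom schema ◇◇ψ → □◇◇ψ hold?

Frame correspondent (Sahlqvist): ∀x ∀y ∀z ((xR²y ∧ xRz) → ∃w (y = w ∧ zR²w)) — i.e. a generalized confluence (Geach) condition.
F1: fails — nR²m, nRm but no w with m=w and mR²w.
F2: fails — w1R²w0, w1Rw2 but no w with w0=w and w2R²w.
F3: satisfies the condition.

F3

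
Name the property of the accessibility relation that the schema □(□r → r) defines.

shift-reflexivity: ∀x ∀y (Rxy → Ryy)

This is the T□ axiom.
It corresponds to shift-reflexivity: ∀x ∀y (Rxy → Ryy).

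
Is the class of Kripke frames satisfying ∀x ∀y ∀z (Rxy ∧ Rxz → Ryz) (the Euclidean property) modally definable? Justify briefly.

Yes: it is the Euclidean property, defined by the 5 schema ◇p → □◇p.
Suppose ◇p→□◇p is valid. Take Rxy, Rxz and set V(p)={y}. Then ◇p at x, so □◇p at x, so ◇p at z, so some w with Rzw has p; w=y, i.e. Rzy. By symmetry of the argument, Ryz.

Yes, by ◇p → □◇p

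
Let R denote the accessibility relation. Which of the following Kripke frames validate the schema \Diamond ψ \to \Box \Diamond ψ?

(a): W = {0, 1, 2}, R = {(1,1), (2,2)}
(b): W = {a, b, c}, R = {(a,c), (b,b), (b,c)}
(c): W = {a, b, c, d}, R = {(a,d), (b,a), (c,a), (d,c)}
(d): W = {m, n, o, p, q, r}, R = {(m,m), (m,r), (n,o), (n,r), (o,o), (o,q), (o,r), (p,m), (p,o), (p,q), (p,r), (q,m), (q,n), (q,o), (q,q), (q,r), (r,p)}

Frame correspondent (Sahlqvist): \forall x \forall y \forall z (Rxy \wedge Rxz \to Ryz) — i.e. the Euclidean property.
(a): holds.
(b): fails — Rac and Rac but not Rcc.
(c): fails — Rad and Rad but not Rdd.
(d): fails — Rmr and Rmr but not Rrr.

(a)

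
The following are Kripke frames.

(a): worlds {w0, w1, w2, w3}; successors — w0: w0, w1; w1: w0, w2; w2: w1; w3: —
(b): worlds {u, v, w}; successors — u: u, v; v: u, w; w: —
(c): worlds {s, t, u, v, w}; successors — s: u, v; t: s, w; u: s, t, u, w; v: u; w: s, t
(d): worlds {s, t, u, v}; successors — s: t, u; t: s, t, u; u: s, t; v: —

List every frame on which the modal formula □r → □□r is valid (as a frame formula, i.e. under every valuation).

none

The schema corresponds to transitivity: ∀x ∀y ∀z (Rxy ∧ Ryz → Rxz).
(a): fails — Rw1w2 and Rw2w1 but not Rw1w1.
(b): fails — Ruv and Rvw but not Ruw.
(c): fails — Rwt and Rtw but not Rww.
(d): fails — Rut and Rtu but not Ruu.
Valid on no frame.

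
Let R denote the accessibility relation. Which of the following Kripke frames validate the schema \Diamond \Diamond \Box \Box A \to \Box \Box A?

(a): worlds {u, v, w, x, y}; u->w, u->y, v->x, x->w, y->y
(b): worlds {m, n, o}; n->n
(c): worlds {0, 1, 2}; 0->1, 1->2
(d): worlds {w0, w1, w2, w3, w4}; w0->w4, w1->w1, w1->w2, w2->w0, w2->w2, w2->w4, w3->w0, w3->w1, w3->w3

(b)

This is the axiom for a generalized confluence (Geach) condition; its first-order frame correspondent is \forall x \forall y \forall z ((x R^2 y \wedge x R^2 z) \to \exists w (y R^2 w \wedge z = w)).
(a): fails — vR²w, vR²w but no t with wR²t and w=t.
(b): holds.
(c): fails — 0R²2, 0R²2 but no w with 2R²w and 2=w.
(d): fails — w1R²w0, w1R²w0 but no w with w0R²w and w0=w.
Valid on: (b).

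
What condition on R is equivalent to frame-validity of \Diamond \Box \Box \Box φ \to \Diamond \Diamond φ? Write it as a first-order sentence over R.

This is a Sahlqvist (Geach-type) schema ◇^1□^3φ → □^0◇^2φ.
First-order correspondent: \forall x \forall y (xRy \to \exists w (y R^3 w \wedge x R^2 w)).

\forall x \forall y (xRy \to \exists w (y R^3 w \wedge x R^2 w))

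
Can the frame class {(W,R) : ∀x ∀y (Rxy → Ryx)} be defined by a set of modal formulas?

This is a Sahlqvist condition; the B axiom r → □◇r defines it.

Definable; r → □◇r defines it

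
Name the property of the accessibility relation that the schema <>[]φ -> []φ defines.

the Euclidean property: forall x forall y forall z (Rxy & Rxz -> Ryz)

This is a form of the 5 axiom.
It corresponds to the Euclidean property: forall x forall y forall z (Rxy & Rxz -> Ryz).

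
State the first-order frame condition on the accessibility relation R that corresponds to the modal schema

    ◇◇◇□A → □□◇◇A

This is a Sahlqvist (Geach-type) schema ◇^3□^1A → □^2◇^2A.
First-order correspondent: ∀x ∀y ∀z ((xR³y ∧ xR²z) → ∃w (yRw ∧ zR²w)).

∀x ∀y ∀z ((xR³y ∧ xR²z) → ∃w (yRw ∧ zR²w))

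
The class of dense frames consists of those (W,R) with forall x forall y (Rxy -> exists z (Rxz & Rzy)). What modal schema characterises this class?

□□ψ → □ψ

A defining formula is □□ψ → □ψ (the C4 axiom).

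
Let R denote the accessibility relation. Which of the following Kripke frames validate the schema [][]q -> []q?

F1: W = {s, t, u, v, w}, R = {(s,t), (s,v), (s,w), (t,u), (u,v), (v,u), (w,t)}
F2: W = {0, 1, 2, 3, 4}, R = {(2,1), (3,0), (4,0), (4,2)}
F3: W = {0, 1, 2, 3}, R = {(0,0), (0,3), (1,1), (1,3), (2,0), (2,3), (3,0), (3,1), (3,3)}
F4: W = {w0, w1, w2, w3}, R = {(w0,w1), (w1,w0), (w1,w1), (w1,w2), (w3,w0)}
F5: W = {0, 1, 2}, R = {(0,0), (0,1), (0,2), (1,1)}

This is the axiom for density; its first-order frame correspondent is forall x forall y (Rxy -> exists z (Rxz & Rzy)).
F1: fails — Ruv but no z with Ruz and Rzv.
F2: fails — R42 but no z with R4z and Rz2.
F3: holds.
F4: fails — Rw3w0 but no z with Rw3z and Rzw0.
F5: holds.
Valid on: F3, F5.

F3, F5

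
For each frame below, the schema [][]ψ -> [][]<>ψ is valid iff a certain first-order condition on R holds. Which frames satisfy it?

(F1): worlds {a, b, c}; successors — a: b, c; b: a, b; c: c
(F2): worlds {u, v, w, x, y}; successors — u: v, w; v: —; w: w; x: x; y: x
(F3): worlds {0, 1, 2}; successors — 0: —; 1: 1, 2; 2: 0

This is the axiom for a generalized confluence (Geach) condition; its first-order frame correspondent is forall x forall z (x R^2 z -> exists w (x R^2 w & zRw)).
(F1): holds.
(F2): holds.
(F3): fails — 1R²0 but no w with 1R²w and 0Rw.
Valid on: (F1), (F2).

(F1), (F2)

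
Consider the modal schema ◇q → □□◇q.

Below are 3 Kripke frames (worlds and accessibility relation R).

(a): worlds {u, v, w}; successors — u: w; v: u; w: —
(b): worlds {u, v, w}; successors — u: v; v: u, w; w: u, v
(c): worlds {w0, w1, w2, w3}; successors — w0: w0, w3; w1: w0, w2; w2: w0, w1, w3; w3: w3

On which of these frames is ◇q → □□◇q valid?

Frame correspondent (Sahlqvist): ∀x ∀y ∀z ((xRy ∧ xR²z) → ∃w (y = w ∧ zRw)) — i.e. a generalized confluence (Geach) condition.
(a): fails — vRu, vR²w but no t with u=t and wRt.
(b): fails — vRu, vR²u but no t with u=t and uRt.
(c): fails — w0Rw0, w0R²w3 but no w with w0=w and w3Rw.

none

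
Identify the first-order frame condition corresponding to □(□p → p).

shift-reflexivity

Suppose □(□p→p) is valid. Take Rxy and set V(p)={w : Ryw}. Then at y, □p holds; since □(□p→p) at x, □p→p at y, so p at y, i.e. Ryy.
The converse is a direct semantic check.
So the correspondent is shift-reflexivity.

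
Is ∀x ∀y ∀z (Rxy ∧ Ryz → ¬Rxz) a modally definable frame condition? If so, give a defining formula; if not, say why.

If a class were modally definable it would be closed under surjective bounded morphisms (Goldblatt–Thomason).
The 5-cycle (worlds a,b,c,d,e with a→b→c→d→e→a) is intransitive. Mapping every world to a single reflexive point • is a surjective bounded morphism; the reflexive point is not intransitive (R••∧R•• but R••).
Hence intransitivity is not modally definable.

No — not modally definable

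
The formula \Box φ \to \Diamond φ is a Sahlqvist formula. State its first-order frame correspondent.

seriality

Suppose □φ→◇φ is valid. At any x set V(φ)=W. Then □φ at x, so ◇φ at x, so x has a successor.
Conversely, any frame satisfying \forall x \exists y Rxy validates the schema.
So the correspondent is seriality.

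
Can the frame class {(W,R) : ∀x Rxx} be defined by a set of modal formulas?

Definable; □r → r defines it

The condition is reflexivity. A defining modal formula is □r → r.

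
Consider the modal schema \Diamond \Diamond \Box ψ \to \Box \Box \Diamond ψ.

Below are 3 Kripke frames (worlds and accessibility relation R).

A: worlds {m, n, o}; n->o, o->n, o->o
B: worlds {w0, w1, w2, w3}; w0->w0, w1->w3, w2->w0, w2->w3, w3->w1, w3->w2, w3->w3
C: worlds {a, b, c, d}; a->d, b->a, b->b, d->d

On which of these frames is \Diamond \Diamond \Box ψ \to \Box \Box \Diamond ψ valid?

Frame correspondent (Sahlqvist): \forall x \forall y \forall z ((x R^2 y \wedge x R^2 z) \to \exists w (yRw \wedge zRw)) — i.e. a generalized confluence (Geach) condition.
A: holds.
B: fails — w2R²w0, w2R²w1 but no w with w0Rw and w1Rw.
C: fails — bR²a, bR²b but no w with aRw and bRw.
Valid on: A.

A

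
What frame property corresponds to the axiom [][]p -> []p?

density

This schema is the C4 axiom.
Its frame correspondent is density — forall x forall y (Rxy -> exists z (Rxz & Rzy)).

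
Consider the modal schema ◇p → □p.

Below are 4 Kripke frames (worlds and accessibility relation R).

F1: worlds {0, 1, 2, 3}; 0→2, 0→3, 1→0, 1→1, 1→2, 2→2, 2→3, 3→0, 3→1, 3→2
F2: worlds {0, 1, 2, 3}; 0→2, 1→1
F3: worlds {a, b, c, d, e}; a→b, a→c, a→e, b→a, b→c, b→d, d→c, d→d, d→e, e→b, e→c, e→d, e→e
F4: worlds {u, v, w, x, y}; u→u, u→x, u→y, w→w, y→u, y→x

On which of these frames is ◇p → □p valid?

This is the axiom for partial functionality; its first-order frame correspondent is ∀x ∀y ∀z (Rxy ∧ Rxz → y = z).
F1: fails — 0 sees both 2 and 3.
F2: condition met.
F3: fails — a sees both b and c.
F4: fails — u sees both u and x.
Valid on: F2.

F2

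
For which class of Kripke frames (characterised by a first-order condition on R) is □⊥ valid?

□⊥ is valid iff no world has any successor (otherwise □⊥ fails at any world with one).

Emptiness of R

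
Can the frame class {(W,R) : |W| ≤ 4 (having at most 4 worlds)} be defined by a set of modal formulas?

No

Any modally definable frame class is closed under disjoint unions.
Any modal formula valid on each of 5 disjoint one-world frames is valid on their disjoint union (validity is preserved under disjoint unions). Each one-world frame has |W|=1≤4, but the union has |W|=5.
So no modal formula (or set of formulas) defines exactly the |W|≤4 frames.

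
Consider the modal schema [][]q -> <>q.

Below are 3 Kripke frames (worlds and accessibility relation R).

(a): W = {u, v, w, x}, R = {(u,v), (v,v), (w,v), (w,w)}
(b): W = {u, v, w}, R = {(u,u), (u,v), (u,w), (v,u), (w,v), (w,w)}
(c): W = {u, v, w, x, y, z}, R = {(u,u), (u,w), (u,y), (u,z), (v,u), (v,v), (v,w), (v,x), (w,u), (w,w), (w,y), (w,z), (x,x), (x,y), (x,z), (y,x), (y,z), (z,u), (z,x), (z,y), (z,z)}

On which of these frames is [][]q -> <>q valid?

(b), (c)

This is the axiom for a generalized confluence (Geach) condition; its first-order frame correspondent is forall x exists w (x R^2 w & xRw).
(a): fails — at x but no t with xR²t and xRt.
(b): satisfies the condition.
(c): satisfies the condition.
Valid on: (b), (c).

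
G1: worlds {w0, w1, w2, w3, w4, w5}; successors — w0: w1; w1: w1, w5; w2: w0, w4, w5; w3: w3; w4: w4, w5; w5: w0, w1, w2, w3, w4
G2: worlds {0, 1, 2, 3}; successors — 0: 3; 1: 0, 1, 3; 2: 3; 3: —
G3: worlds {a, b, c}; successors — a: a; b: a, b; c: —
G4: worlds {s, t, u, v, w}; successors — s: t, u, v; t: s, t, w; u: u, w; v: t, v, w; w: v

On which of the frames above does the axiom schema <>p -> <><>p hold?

G3, G4

Frame correspondent (Sahlqvist): forall x forall y (xRy -> exists w (y = w & x R^2 w)) — i.e. a generalized confluence (Geach) condition.
G1: fails — w5Rw2 but no w with w2=w and w5R²w.
G2: fails — 0R3 but no w with 3=w and 0R²w.
G3: condition met.
G4: condition met.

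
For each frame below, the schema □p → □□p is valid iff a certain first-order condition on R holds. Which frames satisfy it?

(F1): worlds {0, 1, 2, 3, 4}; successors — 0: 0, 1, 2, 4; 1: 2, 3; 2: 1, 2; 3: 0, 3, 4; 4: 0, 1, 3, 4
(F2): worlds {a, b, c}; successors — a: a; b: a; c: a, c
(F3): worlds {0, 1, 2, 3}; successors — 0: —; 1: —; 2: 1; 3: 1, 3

(F2), (F3)

Frame correspondent (Sahlqvist): ∀x ∀y ∀z (Rxy ∧ Ryz → Rxz) — i.e. transitivity.
(F1): fails — R34 and R41 but not R31.
(F2): ✓.
(F3): ✓.
Valid on: (F2), (F3).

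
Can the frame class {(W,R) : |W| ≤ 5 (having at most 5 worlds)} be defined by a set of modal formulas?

Not definable by any modal formula

If a class were modally definable it would be closed under disjoint unions (Goldblatt–Thomason).
Any modal formula valid on each of 6 disjoint one-world frames is valid on their disjoint union (validity is preserved under disjoint unions). Each one-world frame has |W|=1≤5, but the union has |W|=6.
So the class is not modally definable.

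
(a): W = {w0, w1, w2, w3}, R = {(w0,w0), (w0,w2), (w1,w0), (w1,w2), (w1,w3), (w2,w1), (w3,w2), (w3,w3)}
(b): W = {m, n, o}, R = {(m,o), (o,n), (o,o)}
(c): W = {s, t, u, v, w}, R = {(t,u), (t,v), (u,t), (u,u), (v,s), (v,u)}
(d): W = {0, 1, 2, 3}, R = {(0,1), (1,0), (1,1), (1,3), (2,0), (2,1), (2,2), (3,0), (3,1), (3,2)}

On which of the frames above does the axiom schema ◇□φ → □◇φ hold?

(d)

This is the axiom for convergence; its first-order frame correspondent is ∀x ∀y ∀z (Rxy ∧ Rxz → ∃w (Ryw ∧ Rzw)).
(a): fails — Rw0w2 and Rw0w0 but w2 and w0 have no common successor.
(b): fails — Roo and Ron but o and n have no common successor.
(c): fails — Rvu and Rvs but u and s have no common successor.
(d): ✓.
Valid on: (d).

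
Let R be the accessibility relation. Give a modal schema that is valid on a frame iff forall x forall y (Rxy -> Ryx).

q → □◇q

This is symmetry; the standard corresponding axiom is B: q → □◇q.
Suppose q→□◇q is valid. Take Rxy and set V(q)={x}. Then q at x, so □◇q at x, so ◇q at y, so some z with Ryz has q; z=x, i.e. Ryx.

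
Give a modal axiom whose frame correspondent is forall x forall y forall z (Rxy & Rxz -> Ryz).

◇ψ → □◇ψ

This is the Euclidean property; the standard corresponding axiom is 5: ◇ψ → □◇ψ.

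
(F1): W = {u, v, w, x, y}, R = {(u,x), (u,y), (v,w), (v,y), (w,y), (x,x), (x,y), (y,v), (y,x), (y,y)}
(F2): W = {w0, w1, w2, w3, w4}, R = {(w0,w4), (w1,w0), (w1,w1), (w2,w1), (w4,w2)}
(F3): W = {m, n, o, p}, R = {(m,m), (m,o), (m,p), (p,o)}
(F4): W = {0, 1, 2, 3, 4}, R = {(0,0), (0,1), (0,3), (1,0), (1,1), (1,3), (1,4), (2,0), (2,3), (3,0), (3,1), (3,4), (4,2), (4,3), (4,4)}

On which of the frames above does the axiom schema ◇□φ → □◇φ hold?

(F1), (F4)

The schema corresponds to convergence: ∀x ∀y ∀z (Rxy ∧ Rxz → ∃w (Ryw ∧ Rzw)).
(F1): ✓.
(F2): fails — Rw1w1 and Rw1w0 but w1 and w0 have no common successor.
(F3): fails — Rmo and Rmo but o and o have no common successor.
(F4): ✓.
Valid on: (F1), (F4).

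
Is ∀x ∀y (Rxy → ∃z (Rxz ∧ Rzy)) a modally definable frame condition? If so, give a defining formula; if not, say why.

Definable; □□p → □p defines it

The condition is density. A defining modal formula is □□p → □p.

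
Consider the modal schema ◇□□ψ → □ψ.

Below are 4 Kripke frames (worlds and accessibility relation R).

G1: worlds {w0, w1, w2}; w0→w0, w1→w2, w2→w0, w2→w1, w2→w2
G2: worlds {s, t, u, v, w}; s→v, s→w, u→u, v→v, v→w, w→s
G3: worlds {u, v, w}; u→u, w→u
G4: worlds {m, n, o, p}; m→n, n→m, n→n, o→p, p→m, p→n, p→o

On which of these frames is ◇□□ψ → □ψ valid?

The schema corresponds to a generalized confluence (Geach) condition: ∀x ∀y ∀z ((xRy ∧ xRz) → ∃w (yR²w ∧ z = w)).
G1: fails — w2Rw0, w2Rw1 but no w with w0R²w and w1=w.
G2: condition met.
G3: condition met.
G4: fails — pRm, pRo but no w with mR²w and o=w.
Valid on: G2, G3.

G2, G3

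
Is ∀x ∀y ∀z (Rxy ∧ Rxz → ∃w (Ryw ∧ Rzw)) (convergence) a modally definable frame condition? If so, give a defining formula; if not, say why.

This is a Sahlqvist condition; the .2 axiom ◇□r → □◇r defines it.

Yes, by ◇□r → □◇r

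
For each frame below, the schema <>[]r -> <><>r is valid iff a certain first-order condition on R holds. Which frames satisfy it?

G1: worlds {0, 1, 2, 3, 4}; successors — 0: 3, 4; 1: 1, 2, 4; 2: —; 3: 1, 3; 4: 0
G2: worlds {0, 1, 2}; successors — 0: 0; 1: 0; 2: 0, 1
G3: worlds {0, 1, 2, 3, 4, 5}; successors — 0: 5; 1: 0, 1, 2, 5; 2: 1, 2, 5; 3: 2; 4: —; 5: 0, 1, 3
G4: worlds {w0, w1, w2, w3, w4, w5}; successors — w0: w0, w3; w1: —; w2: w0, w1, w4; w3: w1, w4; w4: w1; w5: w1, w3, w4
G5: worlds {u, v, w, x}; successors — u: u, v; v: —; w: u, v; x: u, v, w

The schema corresponds to a generalized confluence (Geach) condition: forall x forall y (xRy -> exists w (yRw & x R^2 w)).
G1: fails — 1R2 but no w with 2Rw and 1R²w.
G2: holds.
G3: holds.
G4: fails — w2Rw1 but no w with w1Rw and w2R²w.
G5: fails — uRv but no t with vRt and uR²t.

G2, G3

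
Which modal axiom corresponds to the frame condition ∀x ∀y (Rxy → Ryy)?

□(□ψ → ψ)

A defining formula is □(□ψ → ψ) (the T□ axiom).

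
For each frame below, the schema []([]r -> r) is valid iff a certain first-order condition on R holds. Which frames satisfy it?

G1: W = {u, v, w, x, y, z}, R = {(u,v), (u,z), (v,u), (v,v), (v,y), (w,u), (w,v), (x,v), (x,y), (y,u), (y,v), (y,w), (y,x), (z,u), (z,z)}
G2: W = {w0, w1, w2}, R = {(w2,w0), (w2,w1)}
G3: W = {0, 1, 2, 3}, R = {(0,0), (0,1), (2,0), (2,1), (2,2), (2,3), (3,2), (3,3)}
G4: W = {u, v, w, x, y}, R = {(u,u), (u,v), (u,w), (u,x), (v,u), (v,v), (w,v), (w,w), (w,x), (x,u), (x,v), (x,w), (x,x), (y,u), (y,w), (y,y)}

G4

This is the axiom for shift-reflexivity; its first-order frame correspondent is forall x forall y (Rxy -> Ryy).
G1: fails — Ryx but not Rxx.
G2: fails — Rw2w0 but not Rw0w0.
G3: fails — R01 but not R11.
G4: satisfies the condition.
Valid on: G4.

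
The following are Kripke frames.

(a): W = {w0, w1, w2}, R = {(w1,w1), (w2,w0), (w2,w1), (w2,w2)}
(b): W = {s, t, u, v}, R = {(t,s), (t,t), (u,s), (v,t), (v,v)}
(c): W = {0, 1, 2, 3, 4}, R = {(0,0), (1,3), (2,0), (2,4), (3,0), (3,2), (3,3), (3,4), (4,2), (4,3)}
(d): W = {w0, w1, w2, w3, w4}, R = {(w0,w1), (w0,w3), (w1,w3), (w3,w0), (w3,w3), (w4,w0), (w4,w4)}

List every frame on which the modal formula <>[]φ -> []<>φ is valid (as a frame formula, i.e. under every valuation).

none

The schema corresponds to convergence: forall x forall y forall z (Rxy & Rxz -> exists w (Ryw & Rzw)).
(a): fails — Rw2w2 and Rw2w0 but w2 and w0 have no common successor.
(b): fails — Rts and Rts but s and s have no common successor.
(c): fails — R20 and R24 but 0 and 4 have no common successor.
(d): fails — Rw4w4 and Rw4w0 but w4 and w0 have no common successor.
Valid on no frame.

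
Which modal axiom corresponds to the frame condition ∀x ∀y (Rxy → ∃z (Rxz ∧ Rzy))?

The condition is density. The C4 schema □□r → □r defines it.

□□r → □r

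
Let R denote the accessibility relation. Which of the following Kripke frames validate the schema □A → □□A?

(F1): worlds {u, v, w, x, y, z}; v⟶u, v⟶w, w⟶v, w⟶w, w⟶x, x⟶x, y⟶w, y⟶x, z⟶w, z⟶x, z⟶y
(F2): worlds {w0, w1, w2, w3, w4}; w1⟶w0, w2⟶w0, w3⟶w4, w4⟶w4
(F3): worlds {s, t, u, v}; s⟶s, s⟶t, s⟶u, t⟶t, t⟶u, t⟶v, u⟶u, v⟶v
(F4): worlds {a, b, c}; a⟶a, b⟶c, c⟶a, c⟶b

The schema corresponds to transitivity: ∀x ∀y ∀z (Rxy ∧ Ryz → Rxz).
(F1): fails — Rvw and Rwx but not Rvx.
(F2): condition met.
(F3): fails — Rst and Rtv but not Rsv.
(F4): fails — Rbc and Rca but not Rba.

(F2)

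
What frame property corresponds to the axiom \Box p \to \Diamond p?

Suppose □p→◇p is valid. At any x set V(p)=W. Then □p at x, so ◇p at x, so x has a successor.

seriality: \forall x \exists y Rxy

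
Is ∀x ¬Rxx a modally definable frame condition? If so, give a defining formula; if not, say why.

No

If a class were modally definable it would be closed under surjective bounded morphisms (Goldblatt–Thomason).
The 4-cycle (worlds a,b,c,d with a→b→c→d→a) is irreflexive, and the map sending every world to a single reflexive point • is a surjective bounded morphism (forth: every edge maps to (•,•); back: every world has a successor). So any modal formula valid on the 4-cycle is also valid on the reflexive point, which is not irreflexive.
So the class is not modally definable.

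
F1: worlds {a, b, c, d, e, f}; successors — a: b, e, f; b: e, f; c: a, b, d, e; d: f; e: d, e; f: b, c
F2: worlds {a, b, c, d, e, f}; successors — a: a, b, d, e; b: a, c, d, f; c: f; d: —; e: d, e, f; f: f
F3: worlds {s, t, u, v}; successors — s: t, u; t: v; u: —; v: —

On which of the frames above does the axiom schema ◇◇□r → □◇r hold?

none

The schema corresponds to a generalized confluence (Geach) condition: ∀x ∀y ∀z ((xR²y ∧ xRz) → ∃w (yRw ∧ zRw)).
F1: fails — aR²b, aRf but no w with bRw and fRw.
F2: fails — aR²a, aRd but no w with aRw and dRw.
F3: fails — sR²v, sRt but no w with vRw and tRw.
Valid on no frame.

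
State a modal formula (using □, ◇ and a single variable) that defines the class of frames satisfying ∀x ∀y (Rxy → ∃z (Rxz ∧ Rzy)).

□□p → □p

A defining formula is □□p → □p (the C4 axiom).
Suppose □□p→□p is valid. Take Rxy and set V(p)={w : xR²w}. Then □□p at x, so □p at x, so p at y, i.e. ∃z(Rxz∧Rzy).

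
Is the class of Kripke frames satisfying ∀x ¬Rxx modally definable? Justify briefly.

Not definable by any modal formula

Modal frame validity is preserved under surjective bounded morphisms.
The 2-cycle (worlds a,b with a→b→a) is irreflexive, and the map sending every world to a single reflexive point • is a surjective bounded morphism (forth: every edge maps to (•,•); back: every world has a successor). So any modal formula valid on the 2-cycle is also valid on the reflexive point, which is not irreflexive.
So the class is not modally definable.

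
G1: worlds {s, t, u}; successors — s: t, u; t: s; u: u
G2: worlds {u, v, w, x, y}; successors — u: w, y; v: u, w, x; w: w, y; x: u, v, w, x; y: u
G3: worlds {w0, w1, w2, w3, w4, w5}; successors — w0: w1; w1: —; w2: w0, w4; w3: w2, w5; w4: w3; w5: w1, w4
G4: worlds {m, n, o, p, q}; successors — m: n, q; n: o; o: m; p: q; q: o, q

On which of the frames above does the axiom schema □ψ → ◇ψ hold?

G1, G2, G4

The schema corresponds to seriality: ∀x ∃y Rxy.
G1: holds.
G2: holds.
G3: fails — world w1 has no successor.
G4: holds.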